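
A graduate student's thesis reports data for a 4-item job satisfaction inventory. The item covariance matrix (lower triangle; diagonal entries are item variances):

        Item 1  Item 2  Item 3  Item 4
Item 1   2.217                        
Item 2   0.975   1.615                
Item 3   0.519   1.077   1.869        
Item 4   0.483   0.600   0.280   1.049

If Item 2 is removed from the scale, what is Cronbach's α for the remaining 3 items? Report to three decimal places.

Remaining items: Item 1, Item 3, Item 4 (k = 3).
ΣVar(i) = 2.217 + 1.869 + 1.049 = 5.135
σ²_total = 5.135 + 2 × 1.282 = 7.699
α (item deleted) = (3/2)·(1 − 5.135/7.699) = 0.500

Cronbach's α = 0.500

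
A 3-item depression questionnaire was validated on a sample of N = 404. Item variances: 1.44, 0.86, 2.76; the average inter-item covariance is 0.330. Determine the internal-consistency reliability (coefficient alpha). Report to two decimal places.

coefficient alpha = 0.42

ΣVar(i) = 1.44 + 0.86 + 2.76 = 5.06
Sum of the 3 distinct covariances = 3 × 0.330 = 0.990
σ²_T = ΣVar(i) + 2·Σcov = 5.06 + 2 × 0.990 = 7.040
α = (3/2)·(1 − 5.06/7.040) = 0.42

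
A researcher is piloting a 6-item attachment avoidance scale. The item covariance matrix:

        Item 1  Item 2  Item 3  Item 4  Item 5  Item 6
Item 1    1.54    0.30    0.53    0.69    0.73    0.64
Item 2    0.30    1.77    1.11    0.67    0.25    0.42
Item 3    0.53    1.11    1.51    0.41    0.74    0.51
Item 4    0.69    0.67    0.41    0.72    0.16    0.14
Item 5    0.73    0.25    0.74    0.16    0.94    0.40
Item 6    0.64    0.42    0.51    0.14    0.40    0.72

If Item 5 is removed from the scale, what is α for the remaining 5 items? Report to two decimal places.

α = 0.79

Remaining items: Item 1, Item 2, Item 3, Item 4, Item 6 (k = 5).
Σσᵢ² = 1.54 + 1.77 + 1.51 + 0.72 + 0.72 = 6.26
σ²_T = 6.26 + 2 × 5.42 = 17.10
α (item deleted) = (5/4)·(1 − 6.26/17.10) = 0.79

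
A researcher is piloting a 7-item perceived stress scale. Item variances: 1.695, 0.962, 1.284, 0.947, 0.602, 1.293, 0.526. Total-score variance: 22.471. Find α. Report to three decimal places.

α = 0.787

Σσ²ᵢ = 1.695 + 0.962 + 1.284 + 0.947 + 0.602 + 1.293 + 0.526 = 7.309
α = (k/(k−1))·(1 − Σσ²ᵢ/Var(T)) = (7/6)·(1 − 7.309/22.471) = 0.787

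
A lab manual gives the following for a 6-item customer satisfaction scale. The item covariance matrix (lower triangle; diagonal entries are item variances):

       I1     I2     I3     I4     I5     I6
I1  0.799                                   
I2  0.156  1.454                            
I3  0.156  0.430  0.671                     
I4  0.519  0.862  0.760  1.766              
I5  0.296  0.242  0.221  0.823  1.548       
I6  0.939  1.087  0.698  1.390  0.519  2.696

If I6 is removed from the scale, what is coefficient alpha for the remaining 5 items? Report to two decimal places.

Remaining items: I1, I2, I3, I4, I5 (k = 5).
Σσ²ᵢ = 0.799 + 1.454 + 0.671 + 1.766 + 1.548 = 6.238
Var(T) = 6.238 + 2 × 4.465 = 15.168
α (item deleted) = (5/4)·(1 − 6.238/15.168) = 0.74

α = 0.74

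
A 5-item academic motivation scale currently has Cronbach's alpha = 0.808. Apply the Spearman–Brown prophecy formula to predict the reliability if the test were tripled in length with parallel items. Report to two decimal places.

predicted reliability = 0.93

Length factor m = 3
α' = m·α / (1 + (m−1)·α)
   = 3 × 0.808 / (1 + (3 − 1) × 0.808)
   = 2.4240 / 2.6160 = 0.93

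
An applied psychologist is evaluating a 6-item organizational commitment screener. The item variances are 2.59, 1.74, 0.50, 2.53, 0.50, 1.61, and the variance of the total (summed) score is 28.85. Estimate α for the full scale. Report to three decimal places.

ΣVar(i) = 2.59 + 1.74 + 0.50 + 2.53 + 0.50 + 1.61 = 9.47
α = (k/(k−1))·(1 − ΣVar(i)/σ²_total) = (6/5)·(1 − 9.47/28.85) = 0.806

α = 0.806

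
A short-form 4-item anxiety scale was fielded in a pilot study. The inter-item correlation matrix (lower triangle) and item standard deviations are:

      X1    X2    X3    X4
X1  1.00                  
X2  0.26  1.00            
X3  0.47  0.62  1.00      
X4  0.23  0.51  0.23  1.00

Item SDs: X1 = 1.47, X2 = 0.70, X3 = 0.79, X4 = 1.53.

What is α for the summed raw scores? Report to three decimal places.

Σσ²ᵢ = 1.47² + 0.70² + 0.79² + 1.53² = 5.6159
Covariances σ_ij = r_ij · s_i · s_j:
  σ(X1,X2) = 0.26 × 1.47 × 0.70 = 0.2675
  σ(X1,X3) = 0.47 × 1.47 × 0.79 = 0.5458
  σ(X1,X4) = 0.23 × 1.47 × 1.53 = 0.5173
  σ(X2,X3) = 0.62 × 0.70 × 0.79 = 0.3429
  σ(X2,X4) = 0.51 × 0.70 × 1.53 = 0.5462
  σ(X3,X4) = 0.23 × 0.79 × 1.53 = 0.2780
σ²_T = Σσ²ᵢ + 2·Σσ_ij = 5.6159 + 2 × 2.4977 = 10.6113
α = (4/3)·(1 − 5.6159/10.6113) = 0.628

α = 0.628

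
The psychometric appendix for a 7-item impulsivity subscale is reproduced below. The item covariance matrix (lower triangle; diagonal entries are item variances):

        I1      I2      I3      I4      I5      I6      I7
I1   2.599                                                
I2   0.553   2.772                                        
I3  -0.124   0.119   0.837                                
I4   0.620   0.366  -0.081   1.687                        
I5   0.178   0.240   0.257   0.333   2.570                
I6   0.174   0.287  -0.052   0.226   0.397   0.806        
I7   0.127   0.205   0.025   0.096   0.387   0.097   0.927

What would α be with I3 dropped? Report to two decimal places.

Remaining items: I1, I2, I4, I5, I6, I7 (k = 6).
sum of item variances = 2.599 + 2.772 + 1.687 + 2.570 + 0.806 + 0.927 = 11.361
Var(T) = 11.361 + 2 × 4.286 = 19.933
α (item deleted) = (6/5)·(1 − 11.361/19.933) = 0.52

α = 0.52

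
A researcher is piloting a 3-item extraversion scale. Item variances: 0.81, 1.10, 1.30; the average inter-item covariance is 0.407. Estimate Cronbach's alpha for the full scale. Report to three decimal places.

α = 0.648

Σσ²ᵢ = 0.81 + 1.10 + 1.30 = 3.21
Sum of the 3 distinct covariances = 3 × 0.407 = 1.221
total variance = Σσ²ᵢ + 2·Σcov = 3.21 + 2 × 1.221 = 5.652
α = (3/2)·(1 − 3.21/5.652) = 0.648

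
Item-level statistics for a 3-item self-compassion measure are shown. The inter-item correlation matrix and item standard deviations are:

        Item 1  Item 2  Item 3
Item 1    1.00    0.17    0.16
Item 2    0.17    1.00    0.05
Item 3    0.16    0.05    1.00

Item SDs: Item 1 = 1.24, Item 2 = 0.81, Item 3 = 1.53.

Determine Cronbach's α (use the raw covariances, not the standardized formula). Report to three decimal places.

Cronbach's α = 0.287

Σσ²ᵢ = 1.24² + 0.81² + 1.53² = 4.5346
Covariances σ_ij = r_ij · s_i · s_j:
  σ(Item 1,Item 2) = 0.17 × 1.24 × 0.81 = 0.1707
  σ(Item 1,Item 3) = 0.16 × 1.24 × 1.53 = 0.3036
  σ(Item 2,Item 3) = 0.05 × 0.81 × 1.53 = 0.0620
σ²_T = Σσ²ᵢ + 2·Σσ_ij = 4.5346 + 2 × 0.5363 = 5.6072
α = (3/2)·(1 − 4.5346/5.6072) = 0.287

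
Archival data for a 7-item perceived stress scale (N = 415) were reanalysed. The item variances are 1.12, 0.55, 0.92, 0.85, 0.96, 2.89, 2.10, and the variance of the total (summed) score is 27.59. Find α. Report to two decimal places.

α = 0.77

Σσᵢ² = 1.12 + 0.55 + 0.92 + 0.85 + 0.96 + 2.89 + 2.10 = 9.39
α = (k/(k−1))·(1 − Σσᵢ²/σ²_total) = (7/6)·(1 − 9.39/27.59) = 0.77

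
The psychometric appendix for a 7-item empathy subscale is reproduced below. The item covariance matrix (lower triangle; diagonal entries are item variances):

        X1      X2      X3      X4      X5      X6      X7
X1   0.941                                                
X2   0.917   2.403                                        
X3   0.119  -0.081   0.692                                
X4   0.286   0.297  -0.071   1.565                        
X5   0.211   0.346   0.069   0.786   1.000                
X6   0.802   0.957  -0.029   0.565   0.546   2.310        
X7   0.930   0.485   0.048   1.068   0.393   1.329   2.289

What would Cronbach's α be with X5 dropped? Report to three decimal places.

Remaining items: X1, X2, X3, X4, X6, X7 (k = 6).
Σσ²ᵢ = 0.941 + 2.403 + 0.692 + 1.565 + 2.310 + 2.289 = 10.200
Var(T) = 10.200 + 2 × 7.622 = 25.444
α (item deleted) = (6/5)·(1 − 10.200/25.444) = 0.719

α = 0.719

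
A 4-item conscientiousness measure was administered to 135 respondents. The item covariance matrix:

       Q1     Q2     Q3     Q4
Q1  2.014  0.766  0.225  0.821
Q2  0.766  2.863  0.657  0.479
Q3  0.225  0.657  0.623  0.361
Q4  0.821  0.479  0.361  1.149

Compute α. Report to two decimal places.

α = 0.67

ΣVar(i) = 2.014 + 2.863 + 0.623 + 1.149 = 6.649
Σ_{i<j} σ_ij = 3.309
total variance = 6.649 + 2 × 3.309 = 13.267
α = (k/(k−1))·(1 − ΣVar(i)/total variance) = (4/3)·(1 − 6.649/13.267) = 0.67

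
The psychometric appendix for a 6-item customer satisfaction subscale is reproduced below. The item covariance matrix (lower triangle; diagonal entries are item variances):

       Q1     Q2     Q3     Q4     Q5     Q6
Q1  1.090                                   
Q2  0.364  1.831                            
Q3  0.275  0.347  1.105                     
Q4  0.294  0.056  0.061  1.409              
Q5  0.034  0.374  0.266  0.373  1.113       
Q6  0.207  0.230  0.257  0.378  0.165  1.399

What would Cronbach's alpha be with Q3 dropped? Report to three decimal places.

Remaining items: Q1, Q2, Q4, Q5, Q6 (k = 5).
Σσᵢ² = 1.090 + 1.831 + 1.409 + 1.113 + 1.399 = 6.842
Var(T) = 6.842 + 2 × 2.475 = 11.792
α (item deleted) = (5/4)·(1 − 6.842/11.792) = 0.525

Cronbach's alpha = 0.525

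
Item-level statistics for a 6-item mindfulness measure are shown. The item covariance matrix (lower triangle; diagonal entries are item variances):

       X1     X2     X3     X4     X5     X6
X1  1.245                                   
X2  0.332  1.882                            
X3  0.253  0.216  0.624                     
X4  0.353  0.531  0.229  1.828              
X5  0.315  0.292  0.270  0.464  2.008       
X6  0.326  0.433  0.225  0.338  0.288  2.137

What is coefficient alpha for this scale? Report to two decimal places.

coefficient alpha = 0.60

Σσᵢ² = 1.245 + 1.882 + 0.624 + 1.828 + 2.008 + 2.137 = 9.724
Sum of the distinct covariances = 4.865
σ²_total = 9.724 + 2 × 4.865 = 19.454
α = (k/(k−1))·(1 − Σσᵢ²/σ²_total) = (6/5)·(1 − 9.724/19.454) = 0.60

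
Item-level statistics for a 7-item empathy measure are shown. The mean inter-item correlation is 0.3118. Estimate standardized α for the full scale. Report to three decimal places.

Standardized α = k·r̄ / (1 + (k−1)·r̄) = 7 × 0.3118 / (1 + 6 × 0.3118)
  = 2.1826 / 2.8708 = 0.760

α = 0.760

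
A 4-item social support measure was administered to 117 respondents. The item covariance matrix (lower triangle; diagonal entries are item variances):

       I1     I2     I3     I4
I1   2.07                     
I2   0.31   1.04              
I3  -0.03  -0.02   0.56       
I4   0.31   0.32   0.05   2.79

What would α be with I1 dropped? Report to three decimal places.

Remaining items: I2, I3, I4 (k = 3).
Σσᵢ² = 1.04 + 0.56 + 2.79 = 4.39
σ²_total = 4.39 + 2 × 0.35 = 5.09
α (item deleted) = (3/2)·(1 − 4.39/5.09) = 0.206

α = 0.206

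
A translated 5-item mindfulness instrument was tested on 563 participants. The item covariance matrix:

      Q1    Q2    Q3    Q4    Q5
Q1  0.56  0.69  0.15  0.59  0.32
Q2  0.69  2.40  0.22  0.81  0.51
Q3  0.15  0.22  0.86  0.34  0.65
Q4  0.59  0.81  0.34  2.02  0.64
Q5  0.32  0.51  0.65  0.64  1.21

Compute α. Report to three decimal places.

Σσᵢ² = 0.56 + 2.40 + 0.86 + 2.02 + 1.21 = 7.05
Sum of the distinct covariances = 4.92
σ²_T = 7.05 + 2 × 4.92 = 16.89
α = (k/(k−1))·(1 − Σσᵢ²/σ²_T) = (5/4)·(1 − 7.05/16.89) = 0.728

α = 0.728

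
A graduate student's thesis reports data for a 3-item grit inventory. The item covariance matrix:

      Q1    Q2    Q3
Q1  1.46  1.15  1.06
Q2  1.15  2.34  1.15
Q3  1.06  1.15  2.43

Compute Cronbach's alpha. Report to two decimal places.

ΣVar(i) = 1.46 + 2.34 + 2.43 = 6.23
Σ_{i<j} σ_ij = 3.36
σ²_total = 6.23 + 2 × 3.36 = 12.95
α = (k/(k−1))·(1 − ΣVar(i)/σ²_total) = (3/2)·(1 − 6.23/12.95) = 0.78

Cronbach's alpha = 0.78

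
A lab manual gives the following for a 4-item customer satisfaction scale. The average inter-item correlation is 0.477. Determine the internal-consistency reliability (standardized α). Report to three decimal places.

standardized α = 0.785

Standardized α = k·r̄ / (1 + (k−1)·r̄) = 4 × 0.477 / (1 + 3 × 0.477)
  = 1.9080 / 2.4310 = 0.785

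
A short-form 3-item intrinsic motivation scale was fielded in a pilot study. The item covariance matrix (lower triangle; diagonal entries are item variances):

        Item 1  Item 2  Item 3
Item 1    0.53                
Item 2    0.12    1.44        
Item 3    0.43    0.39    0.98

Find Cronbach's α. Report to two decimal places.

ΣVar(i) = 0.53 + 1.44 + 0.98 = 2.95
Sum of the distinct covariances = 0.94
σ²_total = 2.95 + 2 × 0.94 = 4.83
α = (k/(k−1))·(1 − ΣVar(i)/σ²_total) = (3/2)·(1 − 2.95/4.83) = 0.58

α = 0.58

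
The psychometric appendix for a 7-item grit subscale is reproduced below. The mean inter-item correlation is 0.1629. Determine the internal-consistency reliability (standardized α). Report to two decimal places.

α = 0.58

Standardized α = k·r̄ / (1 + (k−1)·r̄) = 7 × 0.1629 / (1 + 6 × 0.1629)
  = 1.1403 / 1.9774 = 0.58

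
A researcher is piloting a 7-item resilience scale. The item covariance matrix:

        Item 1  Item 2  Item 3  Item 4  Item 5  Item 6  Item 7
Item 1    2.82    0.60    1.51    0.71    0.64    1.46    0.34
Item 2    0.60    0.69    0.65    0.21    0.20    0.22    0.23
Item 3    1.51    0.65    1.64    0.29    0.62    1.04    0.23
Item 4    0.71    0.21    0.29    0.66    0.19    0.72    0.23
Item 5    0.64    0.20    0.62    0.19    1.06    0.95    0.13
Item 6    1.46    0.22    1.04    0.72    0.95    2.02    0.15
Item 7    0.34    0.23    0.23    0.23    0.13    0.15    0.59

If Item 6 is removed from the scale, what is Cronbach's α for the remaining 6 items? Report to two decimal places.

Remaining items: Item 1, Item 2, Item 3, Item 4, Item 5, Item 7 (k = 6).
ΣVar(i) = 2.82 + 0.69 + 1.64 + 0.66 + 1.06 + 0.59 = 7.46
σ²_T = 7.46 + 2 × 6.78 = 21.02
α (item deleted) = (6/5)·(1 − 7.46/21.02) = 0.77

α = 0.77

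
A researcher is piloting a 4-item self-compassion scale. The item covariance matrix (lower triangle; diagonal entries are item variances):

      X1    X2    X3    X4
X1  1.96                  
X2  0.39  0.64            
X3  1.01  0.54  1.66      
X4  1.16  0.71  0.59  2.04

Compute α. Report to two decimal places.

Σσᵢ² = 1.96 + 0.64 + 1.66 + 2.04 = 6.30
Σ_{i<j} σ_ij = 4.40
total variance = 6.30 + 2 × 4.40 = 15.10
α = (k/(k−1))·(1 − Σσᵢ²/total variance) = (4/3)·(1 − 6.30/15.10) = 0.78

α = 0.78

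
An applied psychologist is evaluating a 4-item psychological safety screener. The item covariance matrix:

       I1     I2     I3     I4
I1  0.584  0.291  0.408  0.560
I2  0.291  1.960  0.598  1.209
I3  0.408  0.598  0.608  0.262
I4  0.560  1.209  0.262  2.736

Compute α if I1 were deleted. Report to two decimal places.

α = 0.66

Remaining items: I2, I3, I4 (k = 3).
ΣVar(i) = 1.960 + 0.608 + 2.736 = 5.304
total variance = 5.304 + 2 × 2.069 = 9.442
α (item deleted) = (3/2)·(1 − 5.304/9.442) = 0.66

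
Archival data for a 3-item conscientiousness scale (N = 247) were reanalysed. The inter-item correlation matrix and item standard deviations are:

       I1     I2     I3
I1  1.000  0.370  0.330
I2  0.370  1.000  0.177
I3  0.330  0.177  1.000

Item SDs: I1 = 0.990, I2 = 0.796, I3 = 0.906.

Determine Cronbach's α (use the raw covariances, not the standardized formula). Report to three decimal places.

α = 0.555

Σσ²ᵢ = 0.990² + 0.796² + 0.906² = 2.4346
Covariances σ_ij = r_ij · s_i · s_j:
  σ(I1,I2) = 0.370 × 0.990 × 0.796 = 0.2916
  σ(I1,I3) = 0.330 × 0.990 × 0.906 = 0.2960
  σ(I2,I3) = 0.177 × 0.796 × 0.906 = 0.1276
σ²_T = Σσ²ᵢ + 2·Σσ_ij = 2.4346 + 2 × 0.7152 = 3.8650
α = (3/2)·(1 − 2.4346/3.8650) = 0.555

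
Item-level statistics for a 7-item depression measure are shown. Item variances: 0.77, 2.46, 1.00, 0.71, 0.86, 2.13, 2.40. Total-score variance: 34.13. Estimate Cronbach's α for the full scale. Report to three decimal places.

sum of item variances = 0.77 + 2.46 + 1.00 + 0.71 + 0.86 + 2.13 + 2.40 = 10.33
α = (k/(k−1))·(1 − sum of item variances/σ²_total) = (7/6)·(1 − 10.33/34.13) = 0.814

Cronbach's α = 0.814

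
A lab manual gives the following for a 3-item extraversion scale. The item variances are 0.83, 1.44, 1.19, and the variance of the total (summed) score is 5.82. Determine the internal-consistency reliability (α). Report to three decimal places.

α = 0.608

Σσ²ᵢ = 0.83 + 1.44 + 1.19 = 3.46
α = (k/(k−1))·(1 − Σσ²ᵢ/Var(T)) = (3/2)·(1 − 3.46/5.82) = 0.608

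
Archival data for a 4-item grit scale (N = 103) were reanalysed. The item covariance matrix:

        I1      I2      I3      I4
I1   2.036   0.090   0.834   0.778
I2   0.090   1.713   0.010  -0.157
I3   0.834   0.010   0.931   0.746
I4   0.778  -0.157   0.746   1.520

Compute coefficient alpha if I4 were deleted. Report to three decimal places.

Remaining items: I1, I2, I3 (k = 3).
ΣVar(i) = 2.036 + 1.713 + 0.931 = 4.680
total variance = 4.680 + 2 × 0.934 = 6.548
α (item deleted) = (3/2)·(1 − 4.680/6.548) = 0.428

coefficient alpha = 0.428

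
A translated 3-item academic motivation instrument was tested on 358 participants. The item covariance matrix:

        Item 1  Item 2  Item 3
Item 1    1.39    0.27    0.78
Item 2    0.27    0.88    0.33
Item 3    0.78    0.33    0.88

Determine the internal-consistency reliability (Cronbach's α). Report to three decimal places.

α = 0.701

sum of item variances = 1.39 + 0.88 + 0.88 = 3.15
Sum of the distinct covariances = 1.38
total variance = 3.15 + 2 × 1.38 = 5.91
α = (k/(k−1))·(1 − sum of item variances/total variance) = (3/2)·(1 − 3.15/5.91) = 0.701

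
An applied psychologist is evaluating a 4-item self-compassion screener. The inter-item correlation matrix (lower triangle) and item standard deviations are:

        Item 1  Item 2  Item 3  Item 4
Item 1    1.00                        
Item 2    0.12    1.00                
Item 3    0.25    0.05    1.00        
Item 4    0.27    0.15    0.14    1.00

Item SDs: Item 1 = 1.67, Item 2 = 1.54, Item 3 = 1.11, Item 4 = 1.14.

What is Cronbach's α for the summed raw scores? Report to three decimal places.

α = 0.427

Σσ²ᵢ = 1.67² + 1.54² + 1.11² + 1.14² = 7.6922
Covariances σ_ij = r_ij · s_i · s_j:
  σ(Item 1,Item 2) = 0.12 × 1.67 × 1.54 = 0.3086
  σ(Item 1,Item 3) = 0.25 × 1.67 × 1.11 = 0.4634
  σ(Item 1,Item 4) = 0.27 × 1.67 × 1.14 = 0.5140
  σ(Item 2,Item 3) = 0.05 × 1.54 × 1.11 = 0.0855
  σ(Item 2,Item 4) = 0.15 × 1.54 × 1.14 = 0.2633
  σ(Item 3,Item 4) = 0.14 × 1.11 × 1.14 = 0.1772
σ²_T = Σσ²ᵢ + 2·Σσ_ij = 7.6922 + 2 × 1.8120 = 11.3162
α = (4/3)·(1 − 7.6922/11.3162) = 0.427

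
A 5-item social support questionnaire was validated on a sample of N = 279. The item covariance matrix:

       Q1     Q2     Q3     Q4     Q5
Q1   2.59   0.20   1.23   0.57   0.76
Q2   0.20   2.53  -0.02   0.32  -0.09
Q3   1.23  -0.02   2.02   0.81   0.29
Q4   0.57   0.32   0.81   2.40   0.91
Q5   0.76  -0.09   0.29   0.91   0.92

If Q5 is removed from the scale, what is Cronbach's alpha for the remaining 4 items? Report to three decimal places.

α = 0.526

Remaining items: Q1, Q2, Q3, Q4 (k = 4).
Σσ²ᵢ = 2.59 + 2.53 + 2.02 + 2.40 = 9.54
σ²_total = 9.54 + 2 × 3.11 = 15.76
α (item deleted) = (4/3)·(1 − 9.54/15.76) = 0.526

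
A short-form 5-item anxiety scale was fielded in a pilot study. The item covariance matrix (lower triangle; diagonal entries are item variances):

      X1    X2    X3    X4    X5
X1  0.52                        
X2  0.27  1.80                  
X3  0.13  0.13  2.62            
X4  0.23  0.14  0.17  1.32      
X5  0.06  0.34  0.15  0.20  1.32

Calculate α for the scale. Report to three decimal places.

α = 0.406

Σσ²ᵢ = 0.52 + 1.80 + 2.62 + 1.32 + 1.32 = 7.58
Σ_{i<j} σ_ij = 1.82
σ²_total = 7.58 + 2 × 1.82 = 11.22
α = (k/(k−1))·(1 − Σσ²ᵢ/σ²_total) = (5/4)·(1 − 7.58/11.22) = 0.406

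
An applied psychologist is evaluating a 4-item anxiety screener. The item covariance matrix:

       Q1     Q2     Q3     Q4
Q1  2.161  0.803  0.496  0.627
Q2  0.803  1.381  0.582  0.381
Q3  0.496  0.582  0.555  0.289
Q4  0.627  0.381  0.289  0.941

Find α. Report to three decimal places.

sum of item variances = 2.161 + 1.381 + 0.555 + 0.941 = 5.038
Sum of off-diagonal covariances = 3.178
σ²_total = 5.038 + 2 × 3.178 = 11.394
α = (k/(k−1))·(1 − sum of item variances/σ²_total) = (4/3)·(1 − 5.038/11.394) = 0.744

α = 0.744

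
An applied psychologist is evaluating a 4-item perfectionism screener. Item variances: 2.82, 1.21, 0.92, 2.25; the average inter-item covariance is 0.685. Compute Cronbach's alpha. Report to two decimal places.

α = 0.71

ΣVar(i) = 2.82 + 1.21 + 0.92 + 2.25 = 7.20
Sum of the 6 distinct covariances = 6 × 0.685 = 4.110
Var(T) = ΣVar(i) + 2·Σcov = 7.20 + 2 × 4.110 = 15.420
α = (4/3)·(1 − 7.20/15.420) = 0.71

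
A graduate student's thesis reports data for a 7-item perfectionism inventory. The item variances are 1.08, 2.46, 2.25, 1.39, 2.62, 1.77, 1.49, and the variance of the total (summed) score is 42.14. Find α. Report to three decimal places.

α = 0.805

Σσᵢ² = 1.08 + 2.46 + 2.25 + 1.39 + 2.62 + 1.77 + 1.49 = 13.06
α = (k/(k−1))·(1 − Σσᵢ²/σ²_total) = (7/6)·(1 − 13.06/42.14) = 0.805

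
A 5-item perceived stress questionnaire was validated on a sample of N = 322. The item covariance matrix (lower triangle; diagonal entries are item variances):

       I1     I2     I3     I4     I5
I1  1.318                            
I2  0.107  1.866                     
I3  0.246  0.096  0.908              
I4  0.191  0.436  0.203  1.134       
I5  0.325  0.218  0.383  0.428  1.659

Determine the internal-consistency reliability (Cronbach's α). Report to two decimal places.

sum of item variances = 1.318 + 1.866 + 0.908 + 1.134 + 1.659 = 6.885
Sum of the distinct covariances = 2.633
σ²_total = 6.885 + 2 × 2.633 = 12.151
α = (k/(k−1))·(1 − sum of item variances/σ²_total) = (5/4)·(1 − 6.885/12.151) = 0.54

Cronbach's α = 0.54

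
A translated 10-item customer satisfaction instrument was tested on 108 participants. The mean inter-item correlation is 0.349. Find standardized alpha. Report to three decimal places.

α = 0.843

Standardized α = k·r̄ / (1 + (k−1)·r̄) = 10 × 0.349 / (1 + 9 × 0.349)
  = 3.4900 / 4.1410 = 0.843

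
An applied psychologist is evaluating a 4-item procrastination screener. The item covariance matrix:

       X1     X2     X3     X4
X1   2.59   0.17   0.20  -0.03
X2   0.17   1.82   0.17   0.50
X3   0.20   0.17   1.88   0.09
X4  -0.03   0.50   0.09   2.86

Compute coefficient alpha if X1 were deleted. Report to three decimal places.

α = 0.282

Remaining items: X2, X3, X4 (k = 3).
Σσ²ᵢ = 1.82 + 1.88 + 2.86 = 6.56
Var(T) = 6.56 + 2 × 0.76 = 8.08
α (item deleted) = (3/2)·(1 − 6.56/8.08) = 0.282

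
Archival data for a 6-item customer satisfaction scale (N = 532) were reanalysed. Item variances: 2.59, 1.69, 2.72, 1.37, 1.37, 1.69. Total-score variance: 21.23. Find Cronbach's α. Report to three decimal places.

Σσ²ᵢ = 2.59 + 1.69 + 2.72 + 1.37 + 1.37 + 1.69 = 11.43
α = (k/(k−1))·(1 − Σσ²ᵢ/σ²_total) = (6/5)·(1 − 11.43/21.23) = 0.554

Cronbach's α = 0.554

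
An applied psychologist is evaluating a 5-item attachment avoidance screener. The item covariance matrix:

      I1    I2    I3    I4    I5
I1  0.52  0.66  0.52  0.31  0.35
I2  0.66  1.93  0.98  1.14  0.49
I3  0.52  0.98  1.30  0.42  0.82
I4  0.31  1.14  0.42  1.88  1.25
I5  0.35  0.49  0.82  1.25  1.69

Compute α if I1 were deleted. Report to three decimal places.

Remaining items: I2, I3, I4, I5 (k = 4).
ΣVar(i) = 1.93 + 1.30 + 1.88 + 1.69 = 6.80
total variance = 6.80 + 2 × 5.10 = 17.00
α (item deleted) = (4/3)·(1 − 6.80/17.00) = 0.800

α = 0.800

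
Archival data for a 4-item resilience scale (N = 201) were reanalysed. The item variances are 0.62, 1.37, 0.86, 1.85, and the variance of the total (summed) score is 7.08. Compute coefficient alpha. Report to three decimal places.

sum of item variances = 0.62 + 1.37 + 0.86 + 1.85 = 4.70
α = (k/(k−1))·(1 − sum of item variances/σ²_total) = (4/3)·(1 − 4.70/7.08) = 0.448

coefficient alpha = 0.448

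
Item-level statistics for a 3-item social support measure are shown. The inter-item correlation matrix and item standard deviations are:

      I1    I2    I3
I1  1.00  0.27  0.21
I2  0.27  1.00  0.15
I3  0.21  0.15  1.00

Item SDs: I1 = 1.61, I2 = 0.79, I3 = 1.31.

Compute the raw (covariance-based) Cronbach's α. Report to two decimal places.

Cronbach's α = 0.41

Σσ²ᵢ = 1.61² + 0.79² + 1.31² = 4.9323
Covariances σ_ij = r_ij · s_i · s_j:
  σ(I1,I2) = 0.27 × 1.61 × 0.79 = 0.3434
  σ(I1,I3) = 0.21 × 1.61 × 1.31 = 0.4429
  σ(I2,I3) = 0.15 × 0.79 × 1.31 = 0.1552
σ²_T = Σσ²ᵢ + 2·Σσ_ij = 4.9323 + 2 × 0.9415 = 6.8153
α = (3/2)·(1 − 4.9323/6.8153) = 0.41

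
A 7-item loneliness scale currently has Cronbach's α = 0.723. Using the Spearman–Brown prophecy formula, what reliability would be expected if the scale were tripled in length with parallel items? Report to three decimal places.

predicted reliability = 0.887

Length factor m = 3
α' = m·α / (1 + (m−1)·α)
   = 3 × 0.723 / (1 + (3 − 1) × 0.723)
   = 2.1690 / 2.4460 = 0.887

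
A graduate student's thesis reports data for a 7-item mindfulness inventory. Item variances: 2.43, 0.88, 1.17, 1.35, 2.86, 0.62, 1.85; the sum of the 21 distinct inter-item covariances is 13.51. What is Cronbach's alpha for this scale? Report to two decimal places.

Cronbach's alpha = 0.83

sum of item variances = 2.43 + 0.88 + 1.17 + 1.35 + 2.86 + 0.62 + 1.85 = 11.16
Sum of distinct covariances = 13.51
total variance = sum of item variances + 2·Σcov = 11.16 + 2 × 13.51 = 38.18
α = (7/6)·(1 − 11.16/38.18) = 0.83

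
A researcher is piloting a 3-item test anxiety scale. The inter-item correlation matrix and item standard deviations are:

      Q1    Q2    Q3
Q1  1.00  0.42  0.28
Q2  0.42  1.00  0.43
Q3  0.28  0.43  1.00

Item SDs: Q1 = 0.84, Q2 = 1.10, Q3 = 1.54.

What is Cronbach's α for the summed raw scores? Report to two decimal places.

Cronbach's α = 0.61

Σσ²ᵢ = 0.84² + 1.10² + 1.54² = 4.2872
Covariances σ_ij = r_ij · s_i · s_j:
  σ(Q1,Q2) = 0.42 × 0.84 × 1.10 = 0.3881
  σ(Q1,Q3) = 0.28 × 0.84 × 1.54 = 0.3622
  σ(Q2,Q3) = 0.43 × 1.10 × 1.54 = 0.7284
σ²_T = Σσ²ᵢ + 2·Σσ_ij = 4.2872 + 2 × 1.4787 = 7.2446
α = (3/2)·(1 − 4.2872/7.2446) = 0.61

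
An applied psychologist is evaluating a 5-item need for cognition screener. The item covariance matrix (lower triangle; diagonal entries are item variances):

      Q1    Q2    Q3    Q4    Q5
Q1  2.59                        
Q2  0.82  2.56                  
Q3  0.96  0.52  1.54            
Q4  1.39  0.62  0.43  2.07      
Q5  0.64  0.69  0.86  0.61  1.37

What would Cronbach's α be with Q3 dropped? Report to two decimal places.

Remaining items: Q1, Q2, Q4, Q5 (k = 4).
Σσᵢ² = 2.59 + 2.56 + 2.07 + 1.37 = 8.59
σ²_T = 8.59 + 2 × 4.77 = 18.13
α (item deleted) = (4/3)·(1 − 8.59/18.13) = 0.70

Cronbach's α = 0.70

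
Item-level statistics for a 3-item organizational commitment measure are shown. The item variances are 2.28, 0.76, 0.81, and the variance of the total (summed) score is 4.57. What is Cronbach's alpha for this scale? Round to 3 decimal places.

Σσ²ᵢ = 2.28 + 0.76 + 0.81 = 3.85
α = (k/(k−1))·(1 − Σσ²ᵢ/total variance) = (3/2)·(1 − 3.85/4.57) = 0.236

Cronbach's alpha = 0.236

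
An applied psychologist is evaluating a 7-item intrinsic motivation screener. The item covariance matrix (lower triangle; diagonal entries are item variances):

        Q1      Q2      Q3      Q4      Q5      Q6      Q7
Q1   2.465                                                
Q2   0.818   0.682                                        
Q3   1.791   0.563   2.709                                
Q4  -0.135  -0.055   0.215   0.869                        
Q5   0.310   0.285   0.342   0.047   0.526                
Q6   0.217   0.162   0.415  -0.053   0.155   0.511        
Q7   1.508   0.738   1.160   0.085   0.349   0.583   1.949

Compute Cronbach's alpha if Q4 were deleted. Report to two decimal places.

Cronbach's alpha = 0.82

Remaining items: Q1, Q2, Q3, Q5, Q6, Q7 (k = 6).
sum of item variances = 2.465 + 0.682 + 2.709 + 0.526 + 0.511 + 1.949 = 8.842
Var(T) = 8.842 + 2 × 9.396 = 27.634
α (item deleted) = (6/5)·(1 − 8.842/27.634) = 0.82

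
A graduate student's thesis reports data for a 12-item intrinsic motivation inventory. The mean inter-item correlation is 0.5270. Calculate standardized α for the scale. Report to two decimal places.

α = 0.93

Standardized α = k·r̄ / (1 + (k−1)·r̄) = 12 × 0.5270 / (1 + 11 × 0.5270)
  = 6.3240 / 6.7970 = 0.93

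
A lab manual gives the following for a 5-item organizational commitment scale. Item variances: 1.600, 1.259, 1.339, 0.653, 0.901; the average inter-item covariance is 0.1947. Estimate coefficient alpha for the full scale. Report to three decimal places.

Σσ²ᵢ = 1.600 + 1.259 + 1.339 + 0.653 + 0.901 = 5.752
Sum of the 10 distinct covariances = 10 × 0.1947 = 1.9470
total variance = Σσ²ᵢ + 2·Σcov = 5.752 + 2 × 1.9470 = 9.6460
α = (5/4)·(1 − 5.752/9.6460) = 0.505

coefficient alpha = 0.505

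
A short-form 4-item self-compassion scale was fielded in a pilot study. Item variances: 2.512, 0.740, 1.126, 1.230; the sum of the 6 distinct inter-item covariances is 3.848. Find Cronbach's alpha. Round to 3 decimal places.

α = 0.771

ΣVar(i) = 2.512 + 0.740 + 1.126 + 1.230 = 5.608
Sum of distinct covariances = 3.848
total variance = ΣVar(i) + 2·Σcov = 5.608 + 2 × 3.848 = 13.304
α = (4/3)·(1 − 5.608/13.304) = 0.771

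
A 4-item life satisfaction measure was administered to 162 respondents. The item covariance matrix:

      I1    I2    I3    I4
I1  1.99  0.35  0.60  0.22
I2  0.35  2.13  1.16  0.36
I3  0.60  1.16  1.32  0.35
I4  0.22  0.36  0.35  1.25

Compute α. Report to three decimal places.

Σσ²ᵢ = 1.99 + 2.13 + 1.32 + 1.25 = 6.69
Sum of off-diagonal covariances = 3.04
Var(T) = 6.69 + 2 × 3.04 = 12.77
α = (k/(k−1))·(1 − Σσ²ᵢ/Var(T)) = (4/3)·(1 − 6.69/12.77) = 0.635

α = 0.635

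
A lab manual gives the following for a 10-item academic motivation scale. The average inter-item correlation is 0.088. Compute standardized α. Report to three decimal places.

standardized α = 0.491

Standardized α = k·r̄ / (1 + (k−1)·r̄) = 10 × 0.088 / (1 + 9 × 0.088)
  = 0.8800 / 1.7920 = 0.491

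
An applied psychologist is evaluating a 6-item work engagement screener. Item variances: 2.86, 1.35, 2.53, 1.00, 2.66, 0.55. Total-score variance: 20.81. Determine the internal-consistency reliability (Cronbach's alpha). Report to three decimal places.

Σσᵢ² = 2.86 + 1.35 + 2.53 + 1.00 + 2.66 + 0.55 = 10.95
α = (k/(k−1))·(1 − Σσᵢ²/σ²_total) = (6/5)·(1 − 10.95/20.81) = 0.569

Cronbach's alpha = 0.569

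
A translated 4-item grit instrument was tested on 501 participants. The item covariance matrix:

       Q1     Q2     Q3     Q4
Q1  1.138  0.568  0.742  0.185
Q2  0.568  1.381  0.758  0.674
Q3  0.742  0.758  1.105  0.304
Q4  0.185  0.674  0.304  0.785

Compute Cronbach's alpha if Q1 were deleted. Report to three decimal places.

α = 0.772

Remaining items: Q2, Q3, Q4 (k = 3).
ΣVar(i) = 1.381 + 1.105 + 0.785 = 3.271
σ²_T = 3.271 + 2 × 1.736 = 6.743
α (item deleted) = (3/2)·(1 − 3.271/6.743) = 0.772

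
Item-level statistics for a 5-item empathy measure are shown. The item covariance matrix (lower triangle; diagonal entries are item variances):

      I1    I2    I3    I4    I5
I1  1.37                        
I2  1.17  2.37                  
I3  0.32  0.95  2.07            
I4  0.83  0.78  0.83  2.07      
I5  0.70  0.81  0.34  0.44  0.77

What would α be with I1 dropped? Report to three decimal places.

α = 0.710

Remaining items: I2, I3, I4, I5 (k = 4).
Σσᵢ² = 2.37 + 2.07 + 2.07 + 0.77 = 7.28
σ²_total = 7.28 + 2 × 4.15 = 15.58
α (item deleted) = (4/3)·(1 − 7.28/15.58) = 0.710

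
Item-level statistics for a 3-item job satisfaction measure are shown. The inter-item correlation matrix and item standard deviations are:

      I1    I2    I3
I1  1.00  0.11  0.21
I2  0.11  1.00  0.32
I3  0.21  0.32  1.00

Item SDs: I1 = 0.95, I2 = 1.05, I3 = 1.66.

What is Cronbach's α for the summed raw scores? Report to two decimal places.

Σσ²ᵢ = 0.95² + 1.05² + 1.66² = 4.7606
Covariances σ_ij = r_ij · s_i · s_j:
  σ(I1,I2) = 0.11 × 0.95 × 1.05 = 0.1097
  σ(I1,I3) = 0.21 × 0.95 × 1.66 = 0.3312
  σ(I2,I3) = 0.32 × 1.05 × 1.66 = 0.5578
σ²_T = Σσ²ᵢ + 2·Σσ_ij = 4.7606 + 2 × 0.9987 = 6.7580
α = (3/2)·(1 − 4.7606/6.7580) = 0.44

α = 0.44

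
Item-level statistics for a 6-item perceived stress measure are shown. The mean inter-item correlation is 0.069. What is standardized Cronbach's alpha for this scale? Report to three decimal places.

Standardized α = k·r̄ / (1 + (k−1)·r̄) = 6 × 0.069 / (1 + 5 × 0.069)
  = 0.4140 / 1.3450 = 0.308

α = 0.308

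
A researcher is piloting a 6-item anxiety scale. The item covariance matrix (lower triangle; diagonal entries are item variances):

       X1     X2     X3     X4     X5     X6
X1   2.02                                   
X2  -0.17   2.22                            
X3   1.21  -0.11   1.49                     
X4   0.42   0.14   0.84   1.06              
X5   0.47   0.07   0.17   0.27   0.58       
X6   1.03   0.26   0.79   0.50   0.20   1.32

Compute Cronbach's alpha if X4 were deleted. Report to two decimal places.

α = 0.63

Remaining items: X1, X2, X3, X5, X6 (k = 5).
ΣVar(i) = 2.02 + 2.22 + 1.49 + 0.58 + 1.32 = 7.63
total variance = 7.63 + 2 × 3.92 = 15.47
α (item deleted) = (5/4)·(1 − 7.63/15.47) = 0.63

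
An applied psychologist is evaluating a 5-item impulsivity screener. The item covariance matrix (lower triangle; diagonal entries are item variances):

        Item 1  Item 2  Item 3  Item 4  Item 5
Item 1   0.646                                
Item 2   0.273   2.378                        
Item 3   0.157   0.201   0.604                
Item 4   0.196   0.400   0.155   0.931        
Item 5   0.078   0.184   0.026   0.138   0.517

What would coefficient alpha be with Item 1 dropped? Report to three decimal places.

coefficient alpha = 0.444

Remaining items: Item 2, Item 3, Item 4, Item 5 (k = 4).
ΣVar(i) = 2.378 + 0.604 + 0.931 + 0.517 = 4.430
Var(T) = 4.430 + 2 × 1.104 = 6.638
α (item deleted) = (4/3)·(1 − 4.430/6.638) = 0.444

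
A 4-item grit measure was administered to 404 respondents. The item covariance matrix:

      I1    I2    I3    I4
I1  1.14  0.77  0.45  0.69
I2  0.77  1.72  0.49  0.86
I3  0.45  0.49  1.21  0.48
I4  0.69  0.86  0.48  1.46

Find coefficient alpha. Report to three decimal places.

sum of item variances = 1.14 + 1.72 + 1.21 + 1.46 = 5.53
Sum of off-diagonal covariances = 3.74
Var(T) = 5.53 + 2 × 3.74 = 13.01
α = (k/(k−1))·(1 − sum of item variances/Var(T)) = (4/3)·(1 − 5.53/13.01) = 0.767

coefficient alpha = 0.767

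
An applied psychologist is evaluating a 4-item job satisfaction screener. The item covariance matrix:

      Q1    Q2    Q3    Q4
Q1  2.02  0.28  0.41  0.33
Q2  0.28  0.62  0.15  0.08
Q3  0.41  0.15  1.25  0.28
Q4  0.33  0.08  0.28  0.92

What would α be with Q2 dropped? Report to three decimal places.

Remaining items: Q1, Q3, Q4 (k = 3).
sum of item variances = 2.02 + 1.25 + 0.92 = 4.19
total variance = 4.19 + 2 × 1.02 = 6.23
α (item deleted) = (3/2)·(1 − 4.19/6.23) = 0.491

α = 0.491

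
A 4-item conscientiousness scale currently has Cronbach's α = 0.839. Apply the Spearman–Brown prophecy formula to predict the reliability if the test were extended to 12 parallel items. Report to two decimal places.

Length factor m = 12/4 = 3.0000
α' = m·α / (1 + (m−1)·α)
   = 12/4 × 0.839 / (1 + (12/4 − 1) × 0.839)
   = 2.5170 / 2.6780 = 0.94

predicted reliability = 0.94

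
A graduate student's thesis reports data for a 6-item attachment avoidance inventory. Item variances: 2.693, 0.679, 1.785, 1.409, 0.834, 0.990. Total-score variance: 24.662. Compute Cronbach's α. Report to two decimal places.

α = 0.79

ΣVar(i) = 2.693 + 0.679 + 1.785 + 1.409 + 0.834 + 0.990 = 8.390
α = (k/(k−1))·(1 − ΣVar(i)/total variance) = (6/5)·(1 − 8.390/24.662) = 0.79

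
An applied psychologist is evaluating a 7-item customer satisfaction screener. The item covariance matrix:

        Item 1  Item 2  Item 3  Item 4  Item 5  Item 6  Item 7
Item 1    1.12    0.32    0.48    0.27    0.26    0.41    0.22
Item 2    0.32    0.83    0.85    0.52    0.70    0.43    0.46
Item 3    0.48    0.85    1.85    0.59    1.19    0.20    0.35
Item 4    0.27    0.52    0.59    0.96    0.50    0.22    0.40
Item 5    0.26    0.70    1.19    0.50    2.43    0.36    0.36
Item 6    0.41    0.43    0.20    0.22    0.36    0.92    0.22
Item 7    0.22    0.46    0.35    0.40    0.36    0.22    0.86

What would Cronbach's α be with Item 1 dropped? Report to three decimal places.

Remaining items: Item 2, Item 3, Item 4, Item 5, Item 6, Item 7 (k = 6).
sum of item variances = 0.83 + 1.85 + 0.96 + 2.43 + 0.92 + 0.86 = 7.85
Var(T) = 7.85 + 2 × 7.35 = 22.55
α (item deleted) = (6/5)·(1 − 7.85/22.55) = 0.782

α = 0.782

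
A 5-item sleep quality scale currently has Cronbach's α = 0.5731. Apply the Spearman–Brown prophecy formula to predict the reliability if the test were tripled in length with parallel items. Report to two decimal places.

predicted reliability = 0.80

Length factor m = 3
α' = m·α / (1 + (m−1)·α)
   = 3 × 0.5731 / (1 + (3 − 1) × 0.5731)
   = 1.7193 / 2.1462 = 0.80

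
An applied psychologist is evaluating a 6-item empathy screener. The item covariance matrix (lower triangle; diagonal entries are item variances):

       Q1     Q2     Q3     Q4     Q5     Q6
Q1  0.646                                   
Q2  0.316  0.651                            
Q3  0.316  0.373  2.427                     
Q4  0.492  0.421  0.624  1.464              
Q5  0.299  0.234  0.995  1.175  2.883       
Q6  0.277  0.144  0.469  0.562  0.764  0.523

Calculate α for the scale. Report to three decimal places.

Σσᵢ² = 0.646 + 0.651 + 2.427 + 1.464 + 2.883 + 0.523 = 8.594
Sum of off-diagonal covariances = 7.461
σ²_total = 8.594 + 2 × 7.461 = 23.516
α = (k/(k−1))·(1 − Σσᵢ²/σ²_total) = (6/5)·(1 − 8.594/23.516) = 0.761

α = 0.761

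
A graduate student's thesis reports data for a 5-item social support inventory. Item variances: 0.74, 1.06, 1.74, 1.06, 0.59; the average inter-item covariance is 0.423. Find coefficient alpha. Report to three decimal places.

Σσ²ᵢ = 0.74 + 1.06 + 1.74 + 1.06 + 0.59 = 5.19
Sum of the 10 distinct covariances = 10 × 0.423 = 4.230
Var(T) = Σσ²ᵢ + 2·Σcov = 5.19 + 2 × 4.230 = 13.650
α = (5/4)·(1 − 5.19/13.650) = 0.775

coefficient alpha = 0.775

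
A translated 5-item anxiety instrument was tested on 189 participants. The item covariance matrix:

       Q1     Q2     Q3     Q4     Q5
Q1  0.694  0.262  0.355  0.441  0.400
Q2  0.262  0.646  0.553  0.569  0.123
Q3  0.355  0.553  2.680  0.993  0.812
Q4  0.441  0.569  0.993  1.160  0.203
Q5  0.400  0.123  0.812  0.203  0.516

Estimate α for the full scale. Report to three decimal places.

sum of item variances = 0.694 + 0.646 + 2.680 + 1.160 + 0.516 = 5.696
Sum of off-diagonal covariances = 4.711
σ²_total = 5.696 + 2 × 4.711 = 15.118
α = (k/(k−1))·(1 − sum of item variances/σ²_total) = (5/4)·(1 − 5.696/15.118) = 0.779

α = 0.779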